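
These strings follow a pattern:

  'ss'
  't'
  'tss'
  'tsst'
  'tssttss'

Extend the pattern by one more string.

Each term (from the third on) is the previous term followed by the one before it: term 3 = t·ss = tss.
So term 6 is tssttss·tsst.

tssttsstsst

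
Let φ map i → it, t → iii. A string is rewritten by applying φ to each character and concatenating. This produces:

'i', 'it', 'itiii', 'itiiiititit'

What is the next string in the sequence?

Apply φ to itiiiititit symbol by symbol: i→it, t→iii, i→it, i→it, i→it, i→it, t→iii, i→it, t→iii, i→it, t→iii; joined: it iii it it it it iii it iii it iii.

itiiiititititiiiitiiiitiii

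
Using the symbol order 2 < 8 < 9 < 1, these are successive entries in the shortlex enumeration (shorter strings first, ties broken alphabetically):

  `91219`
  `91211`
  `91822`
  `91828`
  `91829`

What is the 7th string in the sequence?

91882

Continuing the enumeration 2 steps past 91829: 91829 → 91821 → (answer).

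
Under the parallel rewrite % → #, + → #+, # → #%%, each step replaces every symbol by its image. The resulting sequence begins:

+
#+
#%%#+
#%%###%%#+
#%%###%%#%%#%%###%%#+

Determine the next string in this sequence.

Replace each of the 21 characters of #%%###%%#%%#%%###%%#+ in place — #%% # # #%% #%% #%% # # #%% # # #%% # # #%% #%% #%% # # #%% #+ — and concatenate.

#%%###%%#%%#%%###%%###%%###%%#%%#%%###%%#+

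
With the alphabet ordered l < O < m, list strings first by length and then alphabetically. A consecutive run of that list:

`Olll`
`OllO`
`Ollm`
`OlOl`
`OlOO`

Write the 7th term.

Advancing 2 positions from OlOO through OlOO → OlOm reaches term 7.

Olml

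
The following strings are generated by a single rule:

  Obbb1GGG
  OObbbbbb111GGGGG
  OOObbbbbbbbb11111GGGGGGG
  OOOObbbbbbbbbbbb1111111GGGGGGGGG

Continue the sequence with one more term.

OOOOObbbbbbbbbbbbbbb111111111GGGGGGGGGGG

Reading off run lengths: O runs 1, 2, 3, 4; b runs 3, 6, 9, 12; 1 runs 1, 3, 5, 7; G runs 3, 5, 7, 9 — each is linear in n (n = 1, 2, …).
For the next term, n = 5, so the run lengths are 5, 15, 9, 11.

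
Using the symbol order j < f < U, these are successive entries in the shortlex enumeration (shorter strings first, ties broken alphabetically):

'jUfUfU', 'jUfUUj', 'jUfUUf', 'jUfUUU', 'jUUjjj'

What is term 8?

Advancing 3 positions from jUUjjj through jUUjjj → jUUjjf → jUUjjU reaches term 8.

jUUjfj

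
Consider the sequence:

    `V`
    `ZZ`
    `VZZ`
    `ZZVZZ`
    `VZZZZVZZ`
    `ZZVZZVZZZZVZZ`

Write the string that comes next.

VZZZZVZZZZVZZVZZZZVZZ

This is a Fibonacci-style word recurrence s(k) = s(k−2)·s(k−1): e.g. V·ZZ = VZZ.
Continuing: VZZZZVZZ · ZZVZZVZZZZVZZ gives term 7.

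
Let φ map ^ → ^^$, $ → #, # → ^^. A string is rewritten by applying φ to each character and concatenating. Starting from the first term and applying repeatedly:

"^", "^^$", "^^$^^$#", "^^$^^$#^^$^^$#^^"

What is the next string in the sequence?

Rewriting the 16 symbols of ^^$^^$#^^$^^$#^^ one by one yields ^^$ ^^$ # ^^$ ^^$ # ^^ ^^$ ^^$ # ^^$ ^^$ # ^^ ^^$ ^^$; concatenated:

^^$^^$#^^$^^$#^^^^$^^$#^^$^^$#^^^^$^^$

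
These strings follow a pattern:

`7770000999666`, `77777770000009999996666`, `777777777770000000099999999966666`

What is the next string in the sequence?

Each string has the form 7^{4n-1} 0^{2n+2} 9^{3n} 6^{n+2} (n = 1, 2, …).
At n = 4 the blocks have lengths 15, 10, 12, 6.

7777777777777770000000000999999999999666666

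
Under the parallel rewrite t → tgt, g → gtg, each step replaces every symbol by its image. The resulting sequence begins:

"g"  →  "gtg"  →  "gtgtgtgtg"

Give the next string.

Rewriting each symbol of gtgtgtgtg: g→gtg, t→tgt, g→gtg, t→tgt, g→gtg, t→tgt, g→gtg, t→tgt, g→gtg, which concatenates to gtg tgt gtg tgt gtg tgt gtg tgt gtg.

gtgtgtgtgtgtgtgtgtgtgtgtgtg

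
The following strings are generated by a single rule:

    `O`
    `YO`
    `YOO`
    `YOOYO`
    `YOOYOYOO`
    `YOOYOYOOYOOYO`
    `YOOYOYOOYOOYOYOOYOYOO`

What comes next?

YOOYOYOOYOOYOYOOYOYOOYOOYOYOOYOOYO

This is a Fibonacci-style word recurrence s(k) = s(k−1)·s(k−2): e.g. YO·O = YOO.
Continuing: YOOYOYOOYOOYOYOOYOYOO · YOOYOYOOYOOYO gives term 8.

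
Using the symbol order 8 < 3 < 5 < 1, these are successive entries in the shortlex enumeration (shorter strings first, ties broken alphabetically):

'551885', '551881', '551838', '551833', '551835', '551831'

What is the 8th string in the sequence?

Continuing the enumeration 2 steps past 551831: 551831 → 551858 → (answer).

551853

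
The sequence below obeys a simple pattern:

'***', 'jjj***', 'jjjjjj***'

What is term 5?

jjjjjjjjjjjj***

The strings grow by a fixed prefix jjj each time.
From jjjjjj***, 2 further steps: jjjjjj*** → jjjjjjjjj*** → (answer).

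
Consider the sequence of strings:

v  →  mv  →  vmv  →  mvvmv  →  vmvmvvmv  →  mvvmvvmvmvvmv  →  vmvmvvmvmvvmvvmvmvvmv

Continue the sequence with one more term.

mvvmvvmvmvvmvvmvmvvmvmvvmvvmvmvvmv

Each term (from the third on) is the two preceding terms concatenated in order: term 3 = v·mv = vmv.
So term 8 is mvvmvvmvmvvmv·vmvmvvmvmvvmvvmvmvvmv.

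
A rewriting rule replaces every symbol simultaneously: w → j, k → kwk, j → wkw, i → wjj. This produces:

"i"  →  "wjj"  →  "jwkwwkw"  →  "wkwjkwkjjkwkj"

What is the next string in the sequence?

jkwkjwkwkwkjkwkwkwwkwkwkjkwkwkw

Replace each of the 13 characters of wkwjkwkjjkwkj in place — j kwk j wkw kwk j kwk wkw wkw kwk j kwk wkw — and concatenate.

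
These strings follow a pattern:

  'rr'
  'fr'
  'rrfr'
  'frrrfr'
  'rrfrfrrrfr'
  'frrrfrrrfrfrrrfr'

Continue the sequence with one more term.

From term 3 onward, concatenate the second-to-last term with the last: rr·fr = rrfr, fr·rrfr = frrrfr, …
Continuing: rrfrfrrrfr · frrrfrrrfrfrrrfr gives term 7.

rrfrfrrrfrfrrrfrrrfrfrrrfr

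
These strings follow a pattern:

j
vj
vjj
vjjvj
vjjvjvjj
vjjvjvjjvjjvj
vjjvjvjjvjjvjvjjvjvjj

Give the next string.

This is a Fibonacci-style word recurrence s(k) = s(k−1)·s(k−2): e.g. vj·j = vjj.
So term 8 is vjjvjvjjvjjvjvjjvjvjj·vjjvjvjjvjjvj.

vjjvjvjjvjjvjvjjvjvjjvjjvjvjjvjjvj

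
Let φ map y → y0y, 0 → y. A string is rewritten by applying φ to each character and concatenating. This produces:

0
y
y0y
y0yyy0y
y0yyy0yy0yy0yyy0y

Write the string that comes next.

Rewriting the 17 symbols of y0yyy0yy0yy0yyy0y one by one yields y0y y y0y y0y y0y y y0y y0y y y0y y0y y y0y y0y y0y y y0y; concatenated:

y0yyy0yy0yy0yyy0yy0yyy0yy0yyy0yy0yy0yyy0y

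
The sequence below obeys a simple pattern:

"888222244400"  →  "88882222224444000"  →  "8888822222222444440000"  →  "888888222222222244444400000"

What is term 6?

8888888822222222222222444444440000000

The n-th term is n+1 8's then 2n 2's then n+1 4's then n 0's, where the shown terms are n = 2, 3, 4, 5.
Setting n = 7 gives 8, 14, 8, 7 characters in each block.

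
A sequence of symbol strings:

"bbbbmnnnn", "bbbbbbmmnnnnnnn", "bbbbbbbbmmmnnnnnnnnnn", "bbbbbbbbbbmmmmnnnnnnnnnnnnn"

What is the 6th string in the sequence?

Reading off run lengths: b runs 4, 6, 8, 10; m runs 1, 2, 3, 4; n runs 4, 7, 10, 13 — each is linear in n (n = 1, 2, …).
Setting n = 6 gives 14, 6, 19 characters in each block.

bbbbbbbbbbbbbbmmmmmmnnnnnnnnnnnnnnnnnnn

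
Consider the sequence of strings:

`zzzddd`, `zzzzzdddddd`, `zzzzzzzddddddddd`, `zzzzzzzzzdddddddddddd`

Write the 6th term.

The n-th term is 2n+1 z's then 3n d's (n = 1, 2, …).
At n = 6 the blocks have lengths 13, 18.

zzzzzzzzzzzzzdddddddddddddddddd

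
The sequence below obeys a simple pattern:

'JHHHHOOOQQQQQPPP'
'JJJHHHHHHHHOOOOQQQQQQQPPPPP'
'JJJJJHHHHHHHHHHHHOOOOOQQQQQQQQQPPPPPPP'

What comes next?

Term n consists of 2n-1 J's, followed by 4n H's, followed by n+2 O's, followed by 2n+3 Q's, followed by 2n+1 P's (n = 1, 2, …).
Setting n = 4 gives 7, 16, 6, 11, 9 characters in each block.

JJJJJJJHHHHHHHHHHHHHHHHOOOOOOQQQQQQQQQQQPPPPPPPPP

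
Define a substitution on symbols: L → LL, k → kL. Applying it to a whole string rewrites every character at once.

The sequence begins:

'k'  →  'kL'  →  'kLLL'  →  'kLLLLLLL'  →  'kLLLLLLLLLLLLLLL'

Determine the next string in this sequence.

Replace each of the 16 characters of kLLLLLLLLLLLLLLL in place — kL LL LL LL LL LL LL LL LL LL LL LL LL LL LL LL — and concatenate.

kLLLLLLLLLLLLLLLLLLLLLLLLLLLLLLL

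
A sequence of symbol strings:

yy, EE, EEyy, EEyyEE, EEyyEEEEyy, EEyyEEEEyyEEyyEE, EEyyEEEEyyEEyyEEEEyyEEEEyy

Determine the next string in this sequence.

From term 3 onward, concatenate the last term with the second-to-last: EE·yy = EEyy, EEyy·EE = EEyyEE, …
So term 8 is EEyyEEEEyyEEyyEEEEyyEEEEyy·EEyyEEEEyyEEyyEE.

EEyyEEEEyyEEyyEEEEyyEEEEyyEEyyEEEEyyEEyyEE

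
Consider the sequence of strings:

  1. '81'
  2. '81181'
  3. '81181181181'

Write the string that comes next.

81181181181181181181181

s(k+1) = s(k)·1·s(k) — each term doubles the last with '1' between the halves.
One more doubling of 81181181181 gives the answer.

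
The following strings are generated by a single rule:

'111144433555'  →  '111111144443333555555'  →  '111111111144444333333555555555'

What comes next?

Term n consists of 3n+1 1's, followed by n+2 4's, followed by 2n 3's, followed by 3n 5's (n = 1, 2, …).
For the next term, n = 4, so the run lengths are 13, 6, 8, 12.

111111111111144444433333333555555555555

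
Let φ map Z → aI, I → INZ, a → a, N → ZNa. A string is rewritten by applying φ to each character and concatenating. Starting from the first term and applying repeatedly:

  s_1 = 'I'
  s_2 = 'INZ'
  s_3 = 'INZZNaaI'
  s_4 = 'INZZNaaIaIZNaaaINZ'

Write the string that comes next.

Rewriting the 18 symbols of INZZNaaIaIZNaaaINZ one by one yields INZ ZNa aI aI ZNa a a INZ a INZ aI ZNa a a a INZ ZNa aI; concatenated:

INZZNaaIaIZNaaaINZaINZaIZNaaaaINZZNaaI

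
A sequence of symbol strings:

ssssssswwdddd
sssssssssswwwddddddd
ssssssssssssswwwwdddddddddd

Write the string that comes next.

Reading off run lengths: s runs 7, 10, 13; w runs 2, 3, 4; d runs 4, 7, 10 — each is linear in n, where the shown terms are n = 2, 3, 4.
Setting n = 5 gives 16, 5, 13 characters in each block.

sssssssssssssssswwwwwddddddddddddd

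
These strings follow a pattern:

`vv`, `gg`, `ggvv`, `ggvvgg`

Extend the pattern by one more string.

ggvvggggvv

This is a Fibonacci-style word recurrence s(k) = s(k−1)·s(k−2): e.g. gg·vv = ggvv.
Continuing: ggvvgg · ggvv gives term 5.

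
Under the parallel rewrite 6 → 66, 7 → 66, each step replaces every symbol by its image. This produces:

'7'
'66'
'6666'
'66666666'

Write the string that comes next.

6666666666666666

Expanding 66666666: 6→66, 6→66, 6→66, 6→66, 6→66, 6→66, 6→66, 6→66. Concatenated: 66 66 66 66 66 66 66 66.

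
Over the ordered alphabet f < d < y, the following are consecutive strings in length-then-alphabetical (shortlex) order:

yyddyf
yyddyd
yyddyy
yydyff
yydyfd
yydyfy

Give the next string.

The successor of yydyfy increments the rightmost position that isn't already y and resets every position after it to f.

yydydf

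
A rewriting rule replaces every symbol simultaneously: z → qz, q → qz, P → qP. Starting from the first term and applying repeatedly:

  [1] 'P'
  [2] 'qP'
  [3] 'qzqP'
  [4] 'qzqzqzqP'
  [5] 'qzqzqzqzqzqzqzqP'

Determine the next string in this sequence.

Rewriting the 16 symbols of qzqzqzqzqzqzqzqP one by one yields qz qz qz qz qz qz qz qz qz qz qz qz qz qz qz qP; concatenated:

qzqzqzqzqzqzqzqzqzqzqzqzqzqzqzqP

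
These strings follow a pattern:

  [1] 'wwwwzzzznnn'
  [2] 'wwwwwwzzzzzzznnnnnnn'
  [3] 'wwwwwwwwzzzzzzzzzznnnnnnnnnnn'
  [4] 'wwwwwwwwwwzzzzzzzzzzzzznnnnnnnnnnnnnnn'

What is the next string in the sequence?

Reading off run lengths: w runs 4, 6, 8, 10; z runs 4, 7, 10, 13; n runs 3, 7, 11, 15 — each is linear in n (n = 1, 2, …).
For the next term, n = 5, so the run lengths are 12, 16, 19.

wwwwwwwwwwwwzzzzzzzzzzzzzzzznnnnnnnnnnnnnnnnnnn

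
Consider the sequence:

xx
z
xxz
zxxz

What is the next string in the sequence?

This is a Fibonacci-style word recurrence s(k) = s(k−2)·s(k−1): e.g. xx·z = xxz.
Continuing: xxz · zxxz gives term 5.

xxzzxxz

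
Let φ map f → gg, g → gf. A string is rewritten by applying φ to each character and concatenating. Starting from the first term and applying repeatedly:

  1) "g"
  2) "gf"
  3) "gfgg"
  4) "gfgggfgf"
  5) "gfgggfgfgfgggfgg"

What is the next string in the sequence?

gfgggfgfgfgggfgggfgggfgfgfgggfgf

φ(gfgggfgfgfgggfgg) expands symbol-by-symbol to gf gg gf gf gf gg gf gg gf gg gf gf gf gg gf gf; joining the 16 pieces gives the next term.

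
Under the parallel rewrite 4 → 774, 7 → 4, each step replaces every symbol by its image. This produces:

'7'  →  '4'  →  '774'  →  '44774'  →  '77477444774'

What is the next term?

447744477477477444774

Expanding 77477444774: 7→4, 7→4, 4→774, 7→4, 7→4, 4→774, 4→774, 4→774, 7→4, 7→4, 4→774. Concatenated: 4 4 774 4 4 774 774 774 4 4 774.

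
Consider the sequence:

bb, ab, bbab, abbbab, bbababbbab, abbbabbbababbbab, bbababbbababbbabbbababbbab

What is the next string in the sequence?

This is a Fibonacci-style word recurrence s(k) = s(k−2)·s(k−1): e.g. bb·ab = bbab.
So term 8 is abbbabbbababbbab·bbababbbababbbabbbababbbab.

abbbabbbababbbabbbababbbababbbabbbababbbab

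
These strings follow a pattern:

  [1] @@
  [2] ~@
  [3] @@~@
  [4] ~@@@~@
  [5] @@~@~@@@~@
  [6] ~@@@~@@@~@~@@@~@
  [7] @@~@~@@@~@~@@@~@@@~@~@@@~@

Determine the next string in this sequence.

~@@@~@@@~@~@@@~@@@~@~@@@~@~@@@~@@@~@~@@@~@

Each term (from the third on) is the two preceding terms concatenated in order: term 3 = @@·~@ = @@~@.
The next term joins ~@@@~@@@~@~@@@~@ and @@~@~@@@~@~@@@~@@@~@~@@@~@.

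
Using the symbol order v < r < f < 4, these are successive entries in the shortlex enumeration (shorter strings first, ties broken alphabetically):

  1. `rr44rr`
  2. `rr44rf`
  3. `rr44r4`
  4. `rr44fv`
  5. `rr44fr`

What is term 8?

Stepping forward 3 times from rr44fr: rr44fr → rr44ff → rr44f4, then the target.

rr444v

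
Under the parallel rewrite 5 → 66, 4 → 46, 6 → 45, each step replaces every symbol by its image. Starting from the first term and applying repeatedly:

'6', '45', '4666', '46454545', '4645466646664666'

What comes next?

46454666464545454645454546454545

Applying the rule to each of the 16 symbols of 4645466646664666 gives the pieces 46 45 46 66 46 45 45 45 46 45 45 45 46 45 45 45, which concatenate to the answer.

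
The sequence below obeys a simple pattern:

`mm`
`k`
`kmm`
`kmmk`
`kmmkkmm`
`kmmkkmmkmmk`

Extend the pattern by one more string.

This is a Fibonacci-style word recurrence s(k) = s(k−1)·s(k−2): e.g. k·mm = kmm.
Continuing: kmmkkmmkmmk · kmmkkmm gives term 7.

kmmkkmmkmmkkmmkkmm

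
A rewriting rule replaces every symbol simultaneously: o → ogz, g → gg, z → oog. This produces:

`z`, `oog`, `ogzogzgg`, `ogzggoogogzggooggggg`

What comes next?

ogzggoogggggogzogzggogzggoogggggogzogzgggggggggg

φ(ogzggoogogzggooggggg) expands symbol-by-symbol to ogz gg oog gg gg ogz ogz gg ogz gg oog gg gg ogz ogz gg gg gg gg gg; joining the 20 pieces gives the next term.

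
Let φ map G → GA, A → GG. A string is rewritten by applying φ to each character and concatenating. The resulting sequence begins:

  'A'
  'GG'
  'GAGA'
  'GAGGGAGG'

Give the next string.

GAGGGAGAGAGGGAGA

Expanding GAGGGAGG: G→GA, A→GG, G→GA, G→GA, G→GA, A→GG, G→GA, G→GA. Concatenated: GA GG GA GA GA GG GA GA.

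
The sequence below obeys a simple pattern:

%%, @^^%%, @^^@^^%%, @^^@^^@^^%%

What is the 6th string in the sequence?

@^^@^^@^^@^^@^^%%

Each term is the previous one with @^^ prepended.
From @^^@^^@^^%%, 2 further steps: @^^@^^@^^%% → @^^@^^@^^@^^%% → (answer).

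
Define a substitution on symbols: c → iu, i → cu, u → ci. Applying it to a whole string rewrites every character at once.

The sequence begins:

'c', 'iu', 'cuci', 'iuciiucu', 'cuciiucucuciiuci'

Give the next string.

φ(cuciiucucuciiuci) expands symbol-by-symbol to iu ci iu cu cu ci iu ci iu ci iu cu cu ci iu cu; joining the 16 pieces gives the next term.

iuciiucucuciiuciiuciiucucuciiucu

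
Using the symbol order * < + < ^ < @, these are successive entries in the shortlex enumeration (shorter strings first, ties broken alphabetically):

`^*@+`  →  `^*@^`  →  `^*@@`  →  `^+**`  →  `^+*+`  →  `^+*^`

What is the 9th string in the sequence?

Advancing 3 positions from ^+*^ through ^+*^ → ^+*@ → ^++* reaches term 9.

^+++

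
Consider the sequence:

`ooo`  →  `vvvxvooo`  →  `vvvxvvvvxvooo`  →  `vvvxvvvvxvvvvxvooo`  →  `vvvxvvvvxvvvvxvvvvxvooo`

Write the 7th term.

The strings grow by a fixed prefix vvvxv each time.
From vvvxvvvvxvvvvxvvvvxvooo, 2 further steps: vvvxvvvvxvvvvxvvvvxvooo → vvvxvvvvxvvvvxvvvvxvvvvxvooo → (answer).

vvvxvvvvxvvvvxvvvvxvvvvxvvvvxvooo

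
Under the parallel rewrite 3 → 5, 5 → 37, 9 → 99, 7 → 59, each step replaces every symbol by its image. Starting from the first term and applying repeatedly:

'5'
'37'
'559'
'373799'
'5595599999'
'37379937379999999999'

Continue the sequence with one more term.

Rewriting the 20 symbols of 37379937379999999999 one by one yields 5 59 5 59 99 99 5 59 5 59 99 99 99 99 99 99 99 99 99 99; concatenated:

559559999955955999999999999999999999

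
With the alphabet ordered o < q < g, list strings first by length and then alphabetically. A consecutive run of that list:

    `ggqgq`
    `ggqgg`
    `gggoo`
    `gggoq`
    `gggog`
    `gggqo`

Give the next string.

gggqq

The successor of gggqo increments the rightmost position that isn't already g and resets every position after it to o.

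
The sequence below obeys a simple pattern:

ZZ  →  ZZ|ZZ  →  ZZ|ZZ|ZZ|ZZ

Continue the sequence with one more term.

ZZ|ZZ|ZZ|ZZ|ZZ|ZZ|ZZ|ZZ

Every step duplicates the string with '|' between the halves.
One more doubling of ZZ|ZZ|ZZ|ZZ gives the answer.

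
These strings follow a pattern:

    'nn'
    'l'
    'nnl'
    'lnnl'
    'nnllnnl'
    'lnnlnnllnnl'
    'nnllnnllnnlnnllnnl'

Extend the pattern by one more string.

This is a Fibonacci-style word recurrence s(k) = s(k−2)·s(k−1): e.g. nn·l = nnl.
The next term joins lnnlnnllnnl and nnllnnllnnlnnllnnl.

lnnlnnllnnlnnllnnllnnlnnllnnl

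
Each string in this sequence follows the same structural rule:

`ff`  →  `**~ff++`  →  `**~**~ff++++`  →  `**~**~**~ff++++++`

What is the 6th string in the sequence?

s(k+1) = **~·s(k)·++, so each term gains **~ as a prefix and ++ as a suffix.
From **~**~**~ff++++++, 2 further steps: **~**~**~ff++++++ → **~**~**~**~ff++++++++ → (answer).

**~**~**~**~**~ff++++++++++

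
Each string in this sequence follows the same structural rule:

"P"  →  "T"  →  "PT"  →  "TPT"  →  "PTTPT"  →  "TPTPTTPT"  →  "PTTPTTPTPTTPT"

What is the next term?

TPTPTTPTPTTPTTPTPTTPT

Each term (from the third on) is the two preceding terms concatenated in order: term 3 = P·T = PT.
The next term joins TPTPTTPT and PTTPTTPTPTTPT.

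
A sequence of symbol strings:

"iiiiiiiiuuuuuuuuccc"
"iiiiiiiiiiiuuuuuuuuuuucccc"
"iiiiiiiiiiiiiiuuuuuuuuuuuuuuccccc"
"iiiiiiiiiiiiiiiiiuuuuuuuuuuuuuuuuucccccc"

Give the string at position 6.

Term n consists of 3n+2 i's, followed by 3n+2 u's, followed by n+1 c's, where the shown terms are n = 2, 3, 4, 5.
Setting n = 7 gives 23, 23, 8 characters in each block.

iiiiiiiiiiiiiiiiiiiiiiiuuuuuuuuuuuuuuuuuuuuuuucccccccc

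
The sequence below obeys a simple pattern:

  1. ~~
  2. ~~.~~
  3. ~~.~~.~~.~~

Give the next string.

Each string is two copies of the previous one joined by '.'.
So the next term is two copies of ~~.~~.~~.~~ with '.' between the halves.

~~.~~.~~.~~.~~.~~.~~.~~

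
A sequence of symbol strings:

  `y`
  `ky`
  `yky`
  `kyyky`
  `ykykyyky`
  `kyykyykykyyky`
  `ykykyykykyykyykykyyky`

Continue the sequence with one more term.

This is a Fibonacci-style word recurrence s(k) = s(k−2)·s(k−1): e.g. y·ky = yky.
So term 8 is kyykyykykyyky·ykykyykykyykyykykyyky.

kyykyykykyykyykykyykykyykyykykyyky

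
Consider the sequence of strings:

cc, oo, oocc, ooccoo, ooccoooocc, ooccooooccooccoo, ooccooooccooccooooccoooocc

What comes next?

This is a Fibonacci-style word recurrence s(k) = s(k−1)·s(k−2): e.g. oo·cc = oocc.
Continuing: ooccooooccooccooooccoooocc · ooccooooccooccoo gives term 8.

ooccooooccooccooooccooooccooccooooccooccoo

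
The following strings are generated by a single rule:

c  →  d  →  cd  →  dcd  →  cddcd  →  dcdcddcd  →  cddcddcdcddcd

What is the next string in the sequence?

From term 3 onward, concatenate the second-to-last term with the last: c·d = cd, d·cd = dcd, …
Continuing: dcdcddcd · cddcddcdcddcd gives term 8.

dcdcddcdcddcddcdcddcd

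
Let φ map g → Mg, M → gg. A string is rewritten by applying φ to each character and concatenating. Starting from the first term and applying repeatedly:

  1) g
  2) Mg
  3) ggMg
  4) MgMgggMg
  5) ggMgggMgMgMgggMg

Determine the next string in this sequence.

Rewriting the 16 symbols of ggMgggMgMgMgggMg one by one yields Mg Mg gg Mg Mg Mg gg Mg gg Mg gg Mg Mg Mg gg Mg; concatenated:

MgMgggMgMgMgggMgggMgggMgMgMgggMg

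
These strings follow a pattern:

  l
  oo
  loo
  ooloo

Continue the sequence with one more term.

looooloo

Each term (from the third on) is the two preceding terms concatenated in order: term 3 = l·oo = loo.
Continuing: loo · ooloo gives term 5.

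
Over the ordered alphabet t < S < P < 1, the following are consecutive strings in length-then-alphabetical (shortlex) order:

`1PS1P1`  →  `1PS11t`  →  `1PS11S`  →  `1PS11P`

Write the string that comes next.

1PS111

The successor of 1PS11P increments the rightmost position that isn't already 1 and resets every position after it to t.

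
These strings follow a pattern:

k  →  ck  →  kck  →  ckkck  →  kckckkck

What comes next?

ckkckkckckkck

From term 3 onward, concatenate the second-to-last term with the last: k·ck = kck, ck·kck = ckkck, …
Continuing: ckkck · kckckkck gives term 6.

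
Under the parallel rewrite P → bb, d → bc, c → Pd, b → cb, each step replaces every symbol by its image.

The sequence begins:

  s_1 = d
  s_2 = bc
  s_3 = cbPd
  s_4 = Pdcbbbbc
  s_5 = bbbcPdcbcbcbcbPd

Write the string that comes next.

cbcbcbPdbbbcPdcbPdcbPdcbPdcbbbbc

Replace each of the 16 characters of bbbcPdcbcbcbcbPd in place — cb cb cb Pd bb bc Pd cb Pd cb Pd cb Pd cb bb bc — and concatenate.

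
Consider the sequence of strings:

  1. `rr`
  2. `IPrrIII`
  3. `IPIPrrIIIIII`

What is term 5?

s(k+1) = IP·s(k)·III, so each term gains IP as a prefix and III as a suffix.
From IPIPrrIIIIII, 2 further steps: IPIPrrIIIIII → IPIPIPrrIIIIIIIII → (answer).

IPIPIPIPrrIIIIIIIIIIII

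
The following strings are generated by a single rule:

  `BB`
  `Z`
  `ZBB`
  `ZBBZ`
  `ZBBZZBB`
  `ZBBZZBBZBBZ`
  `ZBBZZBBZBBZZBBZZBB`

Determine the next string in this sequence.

From term 3 onward, concatenate the last term with the second-to-last: Z·BB = ZBB, ZBB·Z = ZBBZ, …
The next term joins ZBBZZBBZBBZZBBZZBB and ZBBZZBBZBBZ.

ZBBZZBBZBBZZBBZZBBZBBZZBBZBBZ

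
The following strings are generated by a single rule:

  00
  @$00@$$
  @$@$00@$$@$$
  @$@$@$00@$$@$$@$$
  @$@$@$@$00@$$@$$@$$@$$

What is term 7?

@$@$@$@$@$@$00@$$@$$@$$@$$@$$@$$

Each term wraps the previous one in @$ on the left and @$$ on the right.
From @$@$@$@$00@$$@$$@$$@$$, 2 further steps: @$@$@$@$00@$$@$$@$$@$$ → @$@$@$@$@$00@$$@$$@$$@$$@$$ → (answer).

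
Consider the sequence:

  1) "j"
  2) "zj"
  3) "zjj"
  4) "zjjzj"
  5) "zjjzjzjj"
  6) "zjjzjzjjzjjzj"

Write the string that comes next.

zjjzjzjjzjjzjzjjzjzjj

From term 3 onward, concatenate the last term with the second-to-last: zj·j = zjj, zjj·zj = zjjzj, …
Continuing: zjjzjzjjzjjzj · zjjzjzjj gives term 7.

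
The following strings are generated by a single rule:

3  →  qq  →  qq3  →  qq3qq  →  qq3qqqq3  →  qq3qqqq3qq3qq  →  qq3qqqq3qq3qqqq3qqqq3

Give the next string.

Each term (from the third on) is the previous term followed by the one before it: term 3 = qq·3 = qq3.
The next term joins qq3qqqq3qq3qqqq3qqqq3 and qq3qqqq3qq3qq.

qq3qqqq3qq3qqqq3qqqq3qq3qqqq3qq3qq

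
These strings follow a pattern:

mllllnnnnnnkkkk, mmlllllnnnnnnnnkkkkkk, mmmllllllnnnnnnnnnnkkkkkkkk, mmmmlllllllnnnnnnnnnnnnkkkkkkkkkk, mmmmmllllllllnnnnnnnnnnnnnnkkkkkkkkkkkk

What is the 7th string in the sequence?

Each string has the form m^{n-1} l^{n+2} n^{2n+2} k^{2n}, where the shown terms are n = 2, 3, 4, 5, 6.
Setting n = 8 gives 7, 10, 18, 16 characters in each block.

mmmmmmmllllllllllnnnnnnnnnnnnnnnnnnkkkkkkkkkkkkkkkk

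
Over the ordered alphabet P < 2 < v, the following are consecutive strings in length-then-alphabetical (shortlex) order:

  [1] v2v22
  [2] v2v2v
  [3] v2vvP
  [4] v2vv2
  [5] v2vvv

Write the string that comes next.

Treat v2vvv as a base-3 numeral over the given alphabet and add one, carrying through any trailing v's.

vvPPP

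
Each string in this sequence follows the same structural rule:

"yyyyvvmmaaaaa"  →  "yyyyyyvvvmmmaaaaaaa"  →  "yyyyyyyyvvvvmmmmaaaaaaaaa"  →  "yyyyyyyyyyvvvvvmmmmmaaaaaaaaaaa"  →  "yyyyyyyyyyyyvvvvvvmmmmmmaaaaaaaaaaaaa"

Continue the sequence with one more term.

Term n consists of 2n y's, followed by n v's, followed by n m's, followed by 2n+1 a's, where the shown terms are n = 2, 3, 4, 5, 6.
Setting n = 7 gives 14, 7, 7, 15 characters in each block.

yyyyyyyyyyyyyyvvvvvvvmmmmmmmaaaaaaaaaaaaaaa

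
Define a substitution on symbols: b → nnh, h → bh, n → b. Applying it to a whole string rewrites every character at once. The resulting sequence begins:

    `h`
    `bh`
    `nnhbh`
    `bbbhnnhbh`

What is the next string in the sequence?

Expanding bbbhnnhbh: b→nnh, b→nnh, b→nnh, h→bh, n→b, n→b, h→bh, b→nnh, h→bh. Concatenated: nnh nnh nnh bh b b bh nnh bh.

nnhnnhnnhbhbbbhnnhbh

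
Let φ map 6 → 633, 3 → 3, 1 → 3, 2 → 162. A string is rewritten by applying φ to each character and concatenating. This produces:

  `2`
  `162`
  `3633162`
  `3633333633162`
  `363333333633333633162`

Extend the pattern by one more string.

3633333333363333333633333633162

φ(363333333633333633162) expands symbol-by-symbol to 3 633 3 3 3 3 3 3 3 633 3 3 3 3 3 633 3 3 3 633 162; joining the 21 pieces gives the next term.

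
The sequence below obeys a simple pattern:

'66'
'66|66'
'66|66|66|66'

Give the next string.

Every step duplicates the string with '|' between the halves.
So the next term is two copies of 66|66|66|66 with '|' between the halves.

66|66|66|66|66|66|66|66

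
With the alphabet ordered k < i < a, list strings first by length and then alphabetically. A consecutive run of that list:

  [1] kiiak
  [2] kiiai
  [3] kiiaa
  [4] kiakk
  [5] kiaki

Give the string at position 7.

kiaik

Continuing the enumeration 2 steps past kiaki: kiaki → kiaka → (answer).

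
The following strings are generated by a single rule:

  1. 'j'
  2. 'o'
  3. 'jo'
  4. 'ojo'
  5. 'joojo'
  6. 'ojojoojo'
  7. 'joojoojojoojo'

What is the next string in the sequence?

Each term (from the third on) is the two preceding terms concatenated in order: term 3 = j·o = jo.
The next term joins ojojoojo and joojoojojoojo.

ojojoojojoojoojojoojo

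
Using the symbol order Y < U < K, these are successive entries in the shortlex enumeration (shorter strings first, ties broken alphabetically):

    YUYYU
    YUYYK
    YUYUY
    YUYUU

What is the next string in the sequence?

Find the rightmost character of YUYUU below K, bump it to the next letter, and reset everything to its right to Y.

YUYUK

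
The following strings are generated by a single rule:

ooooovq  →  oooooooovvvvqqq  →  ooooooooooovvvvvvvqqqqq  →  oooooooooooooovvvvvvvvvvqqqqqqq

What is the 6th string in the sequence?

oooooooooooooooooooovvvvvvvvvvvvvvvvqqqqqqqqqqq

Each string has the form o^{3n+2} v^{3n-2} q^{2n-1} (n = 1, 2, …).
For term 6, n = 6, so the run lengths are 20, 16, 11.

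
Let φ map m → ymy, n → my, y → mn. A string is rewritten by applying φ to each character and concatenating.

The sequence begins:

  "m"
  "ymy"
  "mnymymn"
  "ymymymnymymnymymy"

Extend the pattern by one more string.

Rewriting the 17 symbols of ymymymnymymnymymy one by one yields mn ymy mn ymy mn ymy my mn ymy mn ymy my mn ymy mn ymy mn; concatenated:

mnymymnymymnymymymnymymnymymymnymymnymymn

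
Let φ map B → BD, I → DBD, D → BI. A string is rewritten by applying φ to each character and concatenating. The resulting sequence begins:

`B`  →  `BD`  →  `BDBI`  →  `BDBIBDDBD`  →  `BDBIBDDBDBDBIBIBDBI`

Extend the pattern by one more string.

BDBIBDDBDBDBIBIBDBIBDBIBDDBDBDDBDBDBIBDDBD

Replace each of the 19 characters of BDBIBDDBDBDBIBIBDBI in place — BD BI BD DBD BD BI BI BD BI BD BI BD DBD BD DBD BD BI BD DBD — and concatenate.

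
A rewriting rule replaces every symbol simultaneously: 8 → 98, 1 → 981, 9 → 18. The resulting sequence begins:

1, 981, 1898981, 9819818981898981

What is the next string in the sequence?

189898118989819818989819818981898981

Replace each of the 16 characters of 9819818981898981 in place — 18 98 981 18 98 981 98 18 98 981 98 18 98 18 98 981 — and concatenate.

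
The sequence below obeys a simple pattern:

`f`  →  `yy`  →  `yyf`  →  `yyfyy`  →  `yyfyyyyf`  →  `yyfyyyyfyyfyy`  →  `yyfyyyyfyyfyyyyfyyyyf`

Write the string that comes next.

yyfyyyyfyyfyyyyfyyyyfyyfyyyyfyyfyy

Each term (from the third on) is the previous term followed by the one before it: term 3 = yy·f = yyf.
So term 8 is yyfyyyyfyyfyyyyfyyyyf·yyfyyyyfyyfyy.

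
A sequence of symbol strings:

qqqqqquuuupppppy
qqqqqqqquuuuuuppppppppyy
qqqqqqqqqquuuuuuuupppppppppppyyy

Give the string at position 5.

qqqqqqqqqqqqqquuuuuuuuuuuupppppppppppppppppyyyyy

Term n consists of 2n+2 q's, followed by 2n u's, followed by 3n-1 p's, followed by n-1 y's, where the shown terms are n = 2, 3, 4.
At n = 6 the blocks have lengths 14, 12, 17, 5.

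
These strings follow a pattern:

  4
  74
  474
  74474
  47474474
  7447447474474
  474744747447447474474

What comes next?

7447447474474474744747447447474474

Each term (from the third on) is the two preceding terms concatenated in order: term 3 = 4·74 = 474.
Continuing: 7447447474474 · 474744747447447474474 gives term 8.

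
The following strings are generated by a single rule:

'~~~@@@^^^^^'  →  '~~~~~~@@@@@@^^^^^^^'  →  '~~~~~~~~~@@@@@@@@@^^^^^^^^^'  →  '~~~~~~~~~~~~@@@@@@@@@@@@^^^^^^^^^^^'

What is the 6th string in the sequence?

The n-th term is 3n ~'s then 3n @'s then 2n+3 ^'s (n = 1, 2, …).
Setting n = 6 gives 18, 18, 15 characters in each block.

~~~~~~~~~~~~~~~~~~@@@@@@@@@@@@@@@@@@^^^^^^^^^^^^^^^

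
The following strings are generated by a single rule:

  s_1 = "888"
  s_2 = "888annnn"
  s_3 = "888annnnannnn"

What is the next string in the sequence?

The strings grow by a fixed suffix annnn each time.
So the next term is 888annnnannnn·annnn.

888annnnannnnannnn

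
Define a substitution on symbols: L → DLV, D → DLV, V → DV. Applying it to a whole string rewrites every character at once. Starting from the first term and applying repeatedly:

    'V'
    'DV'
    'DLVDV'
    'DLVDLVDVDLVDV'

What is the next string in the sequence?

Rewriting the 13 symbols of DLVDLVDVDLVDV one by one yields DLV DLV DV DLV DLV DV DLV DV DLV DLV DV DLV DV; concatenated:

DLVDLVDVDLVDLVDVDLVDVDLVDLVDVDLVDV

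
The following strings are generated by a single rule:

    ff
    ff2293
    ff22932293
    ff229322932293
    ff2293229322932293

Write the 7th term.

Each term is the previous one with 2293 appended.
From ff2293229322932293, 2 further steps: ff2293229322932293 → ff22932293229322932293 → (answer).

ff229322932293229322932293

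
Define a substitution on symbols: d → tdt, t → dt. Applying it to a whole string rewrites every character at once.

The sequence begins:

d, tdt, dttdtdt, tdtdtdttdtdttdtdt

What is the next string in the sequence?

Rewriting the 17 symbols of tdtdtdttdtdttdtdt one by one yields dt tdt dt tdt dt tdt dt dt tdt dt tdt dt dt tdt dt tdt dt; concatenated:

dttdtdttdtdttdtdtdttdtdttdtdtdttdtdttdtdt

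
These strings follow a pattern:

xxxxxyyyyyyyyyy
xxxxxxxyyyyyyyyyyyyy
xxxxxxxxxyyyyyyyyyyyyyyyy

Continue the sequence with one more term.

xxxxxxxxxxxyyyyyyyyyyyyyyyyyyy

Term n consists of 2n-1 x's, followed by 3n+1 y's, where the shown terms are n = 3, 4, 5.
Setting n = 6 gives 11, 19 characters in each block.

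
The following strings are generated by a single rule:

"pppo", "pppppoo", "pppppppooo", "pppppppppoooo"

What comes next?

Reading off run lengths: p runs 3, 5, 7, 9; o runs 1, 2, 3, 4 — each is linear in n, where the shown terms are n = 2, 3, 4, 5.
At n = 6 the blocks have lengths 11, 5.

pppppppppppooooo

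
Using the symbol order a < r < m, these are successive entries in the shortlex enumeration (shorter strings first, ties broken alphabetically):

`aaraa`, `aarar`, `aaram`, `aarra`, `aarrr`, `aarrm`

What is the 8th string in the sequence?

aarmr

Advancing 2 positions from aarrm through aarrm → aarma reaches term 8.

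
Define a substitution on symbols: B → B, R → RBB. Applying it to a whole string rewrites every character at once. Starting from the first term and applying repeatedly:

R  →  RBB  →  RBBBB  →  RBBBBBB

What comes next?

RBBBBBBBB

Rewriting each symbol of RBBBBBB: R→RBB, B→B, B→B, B→B, B→B, B→B, B→B, which concatenates to RBB B B B B B B.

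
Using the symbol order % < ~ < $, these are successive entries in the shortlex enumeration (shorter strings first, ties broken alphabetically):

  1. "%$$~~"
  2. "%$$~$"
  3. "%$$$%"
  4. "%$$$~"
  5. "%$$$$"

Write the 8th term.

Stepping forward 3 times from %$$$$: %$$$$ → ~%%%% → ~%%%~, then the target.

~%%%$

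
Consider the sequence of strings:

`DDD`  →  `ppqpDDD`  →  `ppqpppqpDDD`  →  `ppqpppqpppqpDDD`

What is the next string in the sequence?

Every step adds ppqp at the front: s(k+1) = ppqp·s(k).
Applying this once more to ppqpppqpppqpDDD:

ppqpppqpppqpppqpDDD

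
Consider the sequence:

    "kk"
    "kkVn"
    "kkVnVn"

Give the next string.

kkVnVnVn

Every step adds Vn to the end: s(k+1) = s(k)·Vn.
One more step from kkVnVn gives the answer.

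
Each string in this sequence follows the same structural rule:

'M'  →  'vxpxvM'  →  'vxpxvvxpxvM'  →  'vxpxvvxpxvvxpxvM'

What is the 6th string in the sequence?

Each term is the previous one with vxpxv prepended.
From vxpxvvxpxvvxpxvM, 2 further steps: vxpxvvxpxvvxpxvM → vxpxvvxpxvvxpxvvxpxvM → (answer).

vxpxvvxpxvvxpxvvxpxvvxpxvM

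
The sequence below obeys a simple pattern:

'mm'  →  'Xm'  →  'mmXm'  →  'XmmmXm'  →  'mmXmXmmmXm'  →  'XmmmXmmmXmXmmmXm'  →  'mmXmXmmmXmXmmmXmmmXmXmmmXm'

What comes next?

XmmmXmmmXmXmmmXmmmXmXmmmXmXmmmXmmmXmXmmmXm

Each term (from the third on) is the two preceding terms concatenated in order: term 3 = mm·Xm = mmXm.
So term 8 is XmmmXmmmXmXmmmXm·mmXmXmmmXmXmmmXmmmXmXmmmXm.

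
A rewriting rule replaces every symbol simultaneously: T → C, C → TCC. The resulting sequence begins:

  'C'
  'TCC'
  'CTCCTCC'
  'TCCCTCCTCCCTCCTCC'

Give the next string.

Rewriting the 17 symbols of TCCCTCCTCCCTCCTCC one by one yields C TCC TCC TCC C TCC TCC C TCC TCC TCC C TCC TCC C TCC TCC; concatenated:

CTCCTCCTCCCTCCTCCCTCCTCCTCCCTCCTCCCTCCTCC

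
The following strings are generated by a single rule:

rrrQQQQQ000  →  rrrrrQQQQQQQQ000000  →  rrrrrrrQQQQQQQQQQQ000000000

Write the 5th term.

Each string has the form r^{2n+1} Q^{3n+2} 0^{3n} (n = 1, 2, …).
At n = 5 the blocks have lengths 11, 17, 15.

rrrrrrrrrrrQQQQQQQQQQQQQQQQQ000000000000000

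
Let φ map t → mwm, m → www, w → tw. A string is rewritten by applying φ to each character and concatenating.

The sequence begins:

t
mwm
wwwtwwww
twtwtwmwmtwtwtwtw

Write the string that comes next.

mwmtwmwmtwmwmtwwwwtwwwwmwmtwmwmtwmwmtwmwmtw

Replace each of the 17 characters of twtwtwmwmtwtwtwtw in place — mwm tw mwm tw mwm tw www tw www mwm tw mwm tw mwm tw mwm tw — and concatenate.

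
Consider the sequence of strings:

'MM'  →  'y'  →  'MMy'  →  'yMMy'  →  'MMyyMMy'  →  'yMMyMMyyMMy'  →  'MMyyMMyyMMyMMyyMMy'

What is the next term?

This is a Fibonacci-style word recurrence s(k) = s(k−2)·s(k−1): e.g. MM·y = MMy.
So term 8 is yMMyMMyyMMy·MMyyMMyyMMyMMyyMMy.

yMMyMMyyMMyMMyyMMyyMMyMMyyMMy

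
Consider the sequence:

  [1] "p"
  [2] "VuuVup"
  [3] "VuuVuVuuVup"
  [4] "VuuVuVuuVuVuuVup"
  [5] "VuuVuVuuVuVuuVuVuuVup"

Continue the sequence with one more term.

The strings grow by a fixed prefix VuuVu each time.
Applying this once more to VuuVuVuuVuVuuVuVuuVup:

VuuVuVuuVuVuuVuVuuVuVuuVup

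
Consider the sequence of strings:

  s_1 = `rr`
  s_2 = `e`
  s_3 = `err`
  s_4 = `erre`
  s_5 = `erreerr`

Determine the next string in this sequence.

erreerrerre

This is a Fibonacci-style word recurrence s(k) = s(k−1)·s(k−2): e.g. e·rr = err.
So term 6 is erreerr·erre.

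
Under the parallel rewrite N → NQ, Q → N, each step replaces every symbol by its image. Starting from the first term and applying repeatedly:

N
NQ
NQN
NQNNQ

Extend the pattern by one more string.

Rewriting each symbol of NQNNQ: N→NQ, Q→N, N→NQ, N→NQ, Q→N, which concatenates to NQ N NQ NQ N.

NQNNQNQN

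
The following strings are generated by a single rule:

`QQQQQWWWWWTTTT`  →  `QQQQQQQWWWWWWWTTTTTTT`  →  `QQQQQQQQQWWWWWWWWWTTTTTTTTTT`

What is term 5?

The n-th term is 2n+3 Q's then 2n+3 W's then 3n+1 T's (n = 1, 2, …).
Setting n = 5 gives 13, 13, 16 characters in each block.

QQQQQQQQQQQQQWWWWWWWWWWWWWTTTTTTTTTTTTTTTT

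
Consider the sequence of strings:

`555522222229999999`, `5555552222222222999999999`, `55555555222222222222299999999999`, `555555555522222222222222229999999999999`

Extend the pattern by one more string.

5555555555552222222222222222222999999999999999

Each string has the form 5^{2n-2} 2^{3n-2} 9^{2n+1}, where the shown terms are n = 3, 4, 5, 6.
At n = 7 the blocks have lengths 12, 19, 15.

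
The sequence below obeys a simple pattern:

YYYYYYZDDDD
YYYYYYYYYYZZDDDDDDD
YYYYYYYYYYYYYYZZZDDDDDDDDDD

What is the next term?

Term n consists of 4n+2 Y's, followed by n Z's, followed by 3n+1 D's (n = 1, 2, …).
For the next term, n = 4, so the run lengths are 18, 4, 13.

YYYYYYYYYYYYYYYYYYZZZZDDDDDDDDDDDDD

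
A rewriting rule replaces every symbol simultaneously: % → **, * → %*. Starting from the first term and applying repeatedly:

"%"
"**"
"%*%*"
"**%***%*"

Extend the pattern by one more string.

Expanding **%***%*: *→%*, *→%*, %→**, *→%*, *→%*, *→%*, %→**, *→%*. Concatenated: %* %* ** %* %* %* ** %*.

%*%***%*%*%***%*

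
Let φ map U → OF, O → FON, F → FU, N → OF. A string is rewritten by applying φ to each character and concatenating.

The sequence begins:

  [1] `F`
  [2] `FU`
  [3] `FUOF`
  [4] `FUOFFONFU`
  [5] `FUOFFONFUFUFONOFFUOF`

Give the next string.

FUOFFONFUFUFONOFFUOFFUOFFUFONOFFONFUFUOFFONFU

Replace each of the 20 characters of FUOFFONFUFUFONOFFUOF in place — FU OF FON FU FU FON OF FU OF FU OF FU FON OF FON FU FU OF FON FU — and concatenate.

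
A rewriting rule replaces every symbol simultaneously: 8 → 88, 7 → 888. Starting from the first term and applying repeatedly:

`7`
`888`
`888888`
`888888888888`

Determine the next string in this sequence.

888888888888888888888888

Expanding 888888888888: 8→88, 8→88, 8→88, 8→88, 8→88, 8→88, 8→88, 8→88, 8→88, 8→88, 8→88, 8→88. Concatenated: 88 88 88 88 88 88 88 88 88 88 88 88.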